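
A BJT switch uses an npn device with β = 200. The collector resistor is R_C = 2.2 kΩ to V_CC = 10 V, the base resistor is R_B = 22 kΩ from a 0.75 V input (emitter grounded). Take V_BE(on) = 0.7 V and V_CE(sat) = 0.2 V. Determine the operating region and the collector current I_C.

active; I_C ≈ 0.45 mA

Assume active. Base-emitter loop: I_B = (V_BB − V_BE)/R_B = (0.75 − 0.7)/22 = 0.00227 mA.
I_C = β·I_B = 200×0.00227 = 0.455 mA.
V_CE = V_CC − I_C·R_C = 10 − 0.455×2.2 = 9 V > V_CE(sat), so the active-region assumption holds.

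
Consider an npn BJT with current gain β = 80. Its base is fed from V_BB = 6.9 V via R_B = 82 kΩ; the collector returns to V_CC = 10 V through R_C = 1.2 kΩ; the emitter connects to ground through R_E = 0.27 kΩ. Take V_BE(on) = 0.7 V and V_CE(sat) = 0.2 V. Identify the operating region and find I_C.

Assume active. Base-emitter loop: I_B = (V_BB − V_BE)/(R_B + (β+1)R_E) = (6.9 − 0.7)/(82 + 81×0.27) = 0.0597 mA.
I_C = β·I_B = 80×0.0597 = 4.78 mA.
V_CE = V_CC − I_C·R_C − I_E·R_E = 10 − 4.78×1.2 − 4.83×0.27 = 2.96 V > V_CE(sat), so the active-region assumption holds.

active; I_C ≈ 4.8 mA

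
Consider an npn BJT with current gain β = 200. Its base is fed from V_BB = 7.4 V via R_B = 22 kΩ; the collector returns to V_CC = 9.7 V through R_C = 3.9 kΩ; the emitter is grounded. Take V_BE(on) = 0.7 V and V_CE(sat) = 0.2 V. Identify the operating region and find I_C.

Assume active: I_B = (7.4 − 0.7)/22 = 0.305 mA, giving I_C = β·I_B = 60.9 mA.
But then V_CE = 9.7 − 60.9×3.9 = -228 V < V_CE(sat) = 0.2 V — impossible in the active region.
So the transistor is saturated. With V_CE = 0.2 V, I_C = (V_CC − 0.2)/R_C = 9.5/3.9 = 2.44 mA.
Check: β·I_B = 60.9 mA > I_C = 2.44 mA, confirming saturation.

saturation; I_C ≈ 2.4 mA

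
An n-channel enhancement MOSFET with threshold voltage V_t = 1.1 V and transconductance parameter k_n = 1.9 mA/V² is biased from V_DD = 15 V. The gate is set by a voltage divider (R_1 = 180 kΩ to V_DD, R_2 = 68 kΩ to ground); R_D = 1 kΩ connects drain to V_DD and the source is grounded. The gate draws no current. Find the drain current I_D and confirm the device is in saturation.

V_G = V_DD·R_2/(R_1+R_2) = 15×68/248 = 4.11 V. With the source grounded, V_GS = V_G = 4.11 V.
Assume saturation: I_D = (k_n/2)(V_GS − V_t)² = (1.9/2)×(4.11 − 1.1)² = 0.95×3.01² = 8.62 mA.
V_DS = V_DD − I_D·R_D = 15 − 8.62×1 = 6.38 V.
Saturation requires V_DS ≥ V_GS − V_t = 3.01 V; 6.38 ≥ 3.01 ✓.

I_D ≈ 8.6 mA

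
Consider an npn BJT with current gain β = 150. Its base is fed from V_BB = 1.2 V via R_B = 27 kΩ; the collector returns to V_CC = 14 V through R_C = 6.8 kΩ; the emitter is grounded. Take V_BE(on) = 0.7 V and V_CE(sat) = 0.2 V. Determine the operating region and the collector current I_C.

Assume active: I_B = (1.2 − 0.7)/27 = 0.0185 mA, giving I_C = β·I_B = 2.78 mA.
But then V_CE = 14 − 2.78×6.8 = -4.89 V < V_CE(sat) = 0.2 V — impossible in the active region.
So the transistor is saturated. With V_CE = 0.2 V, I_C = (V_CC − 0.2)/R_C = 13.8/6.8 = 2.03 mA.
Check: β·I_B = 2.78 mA > I_C = 2.03 mA, confirming saturation.

saturation; I_C ≈ 2 mA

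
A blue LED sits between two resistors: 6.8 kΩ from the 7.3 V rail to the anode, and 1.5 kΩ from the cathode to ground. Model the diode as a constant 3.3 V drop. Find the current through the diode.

I ≈ 0.48 mA

The two resistors are in series with the diode, so KVL gives 7.3 = I·6.8 + 3.3 + I·1.5.
I = (7.3 − 3.3) / (6.8 + 1.5) kΩ = 4 / 8.3 = 0.482 mA.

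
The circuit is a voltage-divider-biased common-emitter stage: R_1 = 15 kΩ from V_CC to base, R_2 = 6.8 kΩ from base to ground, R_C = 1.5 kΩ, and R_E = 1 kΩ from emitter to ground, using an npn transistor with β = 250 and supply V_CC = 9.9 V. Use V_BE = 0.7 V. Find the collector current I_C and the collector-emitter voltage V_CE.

Thevenize the base divider: V_Th = V_CC·R_2/(R_1+R_2) = 9.9×6.8/21.8 = 3.09 V, R_Th = R_1‖R_2 = 4.68 kΩ.
Base-emitter loop: V_Th = I_B·R_Th + V_BE + (β+1)I_B·R_E, so I_B = (3.09 − 0.7) / (4.68 + 251×1) = 0.00934 mA.
I_C = β·I_B = 250×0.00934 = 2.34 mA, and I_E = (β+1)I_B = 2.34 mA.
V_CE = V_CC − I_C·R_C − I_E·R_E = 9.9 − 2.34×1.5 − 2.34×1 = 4.05 V.
V_CE = 4.05 V > 0.2 V confirms active-region operation.

I_C ≈ 2.3 mA, V_CE ≈ 4.1 V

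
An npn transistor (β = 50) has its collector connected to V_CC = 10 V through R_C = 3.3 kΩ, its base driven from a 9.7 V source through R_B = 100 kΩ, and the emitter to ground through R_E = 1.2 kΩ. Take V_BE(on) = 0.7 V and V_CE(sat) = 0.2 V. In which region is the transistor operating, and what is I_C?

Assume active: I_B = (9.7 − 0.7)/(100 + 51×1.2) = 0.0558 mA, I_C = β·I_B = 2.79 mA.
Then V_CE = 10 − 2.79×3.3 − 2.85×1.2 = -2.63 V < 0.2 V — the active assumption fails.
Re-solve with V_CE = 0.2 V. KCL at the emitter: V_E/R_E = (V_BB−0.7−V_E)/R_B + (V_CC−0.2−V_E)/R_C, giving V_E = 2.67 V.
I_C = (V_CC − 0.2 − V_E)/R_C = (9.8 − 2.67)/3.3 = 2.16 mA.
Check: I_B = (9 − 2.67)/100 = 0.0633 mA, and β·I_B = 3.17 mA > I_C, confirming saturation.

saturation; I_C ≈ 2.2 mA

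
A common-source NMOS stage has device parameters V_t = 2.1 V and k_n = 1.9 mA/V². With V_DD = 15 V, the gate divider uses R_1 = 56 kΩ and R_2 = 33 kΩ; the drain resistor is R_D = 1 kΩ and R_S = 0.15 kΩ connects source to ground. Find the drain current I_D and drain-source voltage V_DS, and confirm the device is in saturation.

I_D ≈ 6.1 mA, V_DS ≈ 7.9 V

V_G = V_DD·R_2/(R_1+R_2) = 15×33/89 = 5.56 V.
Assume saturation: I_D = (k_n/2)(V_GS − V_t)² with V_GS = V_G − I_D·R_S = 5.56 − 0.15·I_D.
Substituting gives 0.0214·I_D² − 1.99·I_D + 11.4 = 0, with roots I_D = 6.14 or 86.8 mA.
The root I_D = 86.8 mA gives V_GS = -7.46 V ≤ V_t, so take I_D = 6.14 mA.
Then V_GS = 4.64 V and V_DS = V_DD − I_D(R_D+R_S) = 15 − 6.14×1.15 = 7.94 V.
Saturation requires V_DS ≥ V_GS − V_t = 2.54 V; 7.94 ≥ 2.54 ✓.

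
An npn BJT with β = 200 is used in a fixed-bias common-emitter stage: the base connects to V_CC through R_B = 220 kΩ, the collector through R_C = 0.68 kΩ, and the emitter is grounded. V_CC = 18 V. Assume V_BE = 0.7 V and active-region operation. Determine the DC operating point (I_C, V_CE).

I_C ≈ 16 mA, V_CE ≈ 7.3 V

Base loop: V_CC = I_B·R_B + V_BE, so I_B = (18 − 0.7)/220 kΩ = 0.0786 mA.
In the active region I_C = β·I_B = 200 × 0.0786 = 15.7 mA.
Collector loop: V_CE = V_CC − I_C·R_C = 18 − 15.7×0.68 = 7.31 V.
Since V_CE = 7.31 V > V_CE(sat) ≈ 0.2 V, the transistor is in the active region as assumed.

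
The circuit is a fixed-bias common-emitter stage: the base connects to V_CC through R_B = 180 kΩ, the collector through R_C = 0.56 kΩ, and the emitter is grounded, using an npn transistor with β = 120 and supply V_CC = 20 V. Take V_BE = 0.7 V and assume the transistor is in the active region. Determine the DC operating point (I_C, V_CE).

I_C ≈ 13 mA, V_CE ≈ 13 V

Base loop: V_CC = I_B·R_B + V_BE, so I_B = (20 − 0.7)/180 kΩ = 0.107 mA.
In the active region I_C = β·I_B = 120 × 0.107 = 12.9 mA.
Collector loop: V_CE = V_CC − I_C·R_C = 20 − 12.9×0.56 = 12.8 V.
Since V_CE = 12.8 V > V_CE(sat) ≈ 0.2 V, the transistor is in the active region as assumed.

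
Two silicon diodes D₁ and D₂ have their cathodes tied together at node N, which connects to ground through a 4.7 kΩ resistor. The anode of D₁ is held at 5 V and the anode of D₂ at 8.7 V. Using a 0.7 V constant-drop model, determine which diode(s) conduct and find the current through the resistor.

Only D₂ conducts; I_R ≈ 1.7 mA

Assume both conduct. Then node N would need to be at both 5−0.7 = 4.3 V and 8.7−0.7 = 8 V, which is impossible.
Assume only D₂ conducts: V_N = 8.7 − 0.7 = 8 V, so I_R = 8/4.7 = 1.7 mA.
Check D₁: its anode-to-cathode voltage is 5 − 8 = -3 V < 0.7 V, so it is off. The assumption is consistent.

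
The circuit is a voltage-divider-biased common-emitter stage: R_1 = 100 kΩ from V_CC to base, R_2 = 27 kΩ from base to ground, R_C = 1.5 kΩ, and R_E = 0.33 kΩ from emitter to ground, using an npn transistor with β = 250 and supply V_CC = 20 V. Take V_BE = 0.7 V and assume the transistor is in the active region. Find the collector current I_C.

I_C ≈ 8.5 mA

Thevenize the base divider: V_Th = V_CC·R_2/(R_1+R_2) = 20×27/127 = 4.25 V, R_Th = R_1‖R_2 = 21.3 kΩ.
Base-emitter loop: V_Th = I_B·R_Th + V_BE + (β+1)I_B·R_E, so I_B = (4.25 − 0.7) / (21.3 + 251×0.33) = 0.0341 mA.
I_C = β·I_B = 250×0.0341 = 8.53 mA, and I_E = (β+1)I_B = 8.57 mA.
V_CE = V_CC − I_C·R_C − I_E·R_E = 20 − 8.53×1.5 − 8.57×0.33 = 4.38 V.
V_CE = 4.38 V > 0.2 V confirms active-region operation.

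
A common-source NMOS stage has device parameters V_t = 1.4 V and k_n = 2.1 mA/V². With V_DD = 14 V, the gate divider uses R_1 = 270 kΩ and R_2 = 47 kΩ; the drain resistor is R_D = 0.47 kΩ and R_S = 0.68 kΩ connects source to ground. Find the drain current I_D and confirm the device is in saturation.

V_G = V_DD·R_2/(R_1+R_2) = 14×47/317 = 2.08 V.
Assume saturation: I_D = (k_n/2)(V_GS − V_t)² with V_GS = V_G − I_D·R_S = 2.08 − 0.68·I_D.
Substituting gives 0.486·I_D² − 1.96·I_D + 0.479 = 0, with roots I_D = 0.261 or 3.79 mA.
The root I_D = 3.79 mA gives V_GS = -0.499 V ≤ V_t, so take I_D = 0.261 mA.
Then V_GS = 1.9 V and V_DS = V_DD − I_D(R_D+R_S) = 14 − 0.261×1.15 = 13.7 V.
Saturation requires V_DS ≥ V_GS − V_t = 0.498 V; 13.7 ≥ 0.498 ✓.

I_D ≈ 0.26 mA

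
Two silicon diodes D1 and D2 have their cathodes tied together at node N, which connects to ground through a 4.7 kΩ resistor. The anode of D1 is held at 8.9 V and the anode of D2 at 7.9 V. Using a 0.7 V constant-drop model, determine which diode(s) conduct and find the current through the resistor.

Assume both conduct. Then node N would need to be at both 8.9−0.7 = 8.2 V and 7.9−0.7 = 7.2 V, which is impossible.
Assume only D1 conducts: V_N = 8.9 − 0.7 = 8.2 V, so I_R = 8.2/4.7 = 1.74 mA.
Check D2: its anode-to-cathode voltage is 7.9 − 8.2 = -0.3 V < 0.7 V, so it is off. The assumption is consistent.

Only D1 conducts; I_R ≈ 1.7 mA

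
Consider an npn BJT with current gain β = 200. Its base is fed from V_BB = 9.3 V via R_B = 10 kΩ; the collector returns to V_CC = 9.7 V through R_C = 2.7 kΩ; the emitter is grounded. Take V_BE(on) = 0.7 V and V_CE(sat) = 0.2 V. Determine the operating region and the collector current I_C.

Assume active: I_B = (9.3 − 0.7)/10 = 0.86 mA, giving I_C = β·I_B = 172 mA.
But then V_CE = 9.7 − 172×2.7 = -455 V < V_CE(sat) = 0.2 V — impossible in the active region.
So the transistor is saturated. With V_CE = 0.2 V, I_C = (V_CC − 0.2)/R_C = 9.5/2.7 = 3.52 mA.
Check: β·I_B = 172 mA > I_C = 3.52 mA, confirming saturation.

saturation; I_C ≈ 3.5 mA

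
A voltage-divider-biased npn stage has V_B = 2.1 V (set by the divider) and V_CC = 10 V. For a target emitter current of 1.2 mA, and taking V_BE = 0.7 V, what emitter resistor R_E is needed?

R_E ≈ 1.2 kΩ

V_E = V_B − V_BE = 2.1 − 0.7 = 1.4 V.
R_E = V_E / I_E = 1.4 / 1.2 = 1.17 kΩ.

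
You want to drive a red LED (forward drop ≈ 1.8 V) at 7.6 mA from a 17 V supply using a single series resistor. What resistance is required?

R ≈ 2 kΩ

The resistor drops V_S − V_D = 17 − 1.8 = 15.2 V at 7.6 mA.
R = 15.2 V / 7.6 mA = 2 kΩ.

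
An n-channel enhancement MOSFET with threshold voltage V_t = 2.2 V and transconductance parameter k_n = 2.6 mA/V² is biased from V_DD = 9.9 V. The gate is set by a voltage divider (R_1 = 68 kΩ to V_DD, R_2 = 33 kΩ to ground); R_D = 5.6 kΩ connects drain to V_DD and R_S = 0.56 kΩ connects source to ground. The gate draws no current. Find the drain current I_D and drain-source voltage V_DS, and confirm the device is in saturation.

V_G = V_DD·R_2/(R_1+R_2) = 9.9×33/101 = 3.23 V.
Assume saturation: I_D = (k_n/2)(V_GS − V_t)² with V_GS = V_G − I_D·R_S = 3.23 − 0.56·I_D.
Substituting gives 0.408·I_D² − 2.51·I_D + 1.39 = 0, with roots I_D = 0.617 or 5.53 mA.
The root I_D = 5.53 mA gives V_GS = 0.137 V ≤ V_t, so take I_D = 0.617 mA.
Then V_GS = 2.89 V and V_DS = V_DD − I_D(R_D+R_S) = 9.9 − 0.617×6.16 = 6.1 V.
Saturation requires V_DS ≥ V_GS − V_t = 0.689 V; 6.1 ≥ 0.689 ✓.

I_D ≈ 0.62 mA, V_DS ≈ 6.1 V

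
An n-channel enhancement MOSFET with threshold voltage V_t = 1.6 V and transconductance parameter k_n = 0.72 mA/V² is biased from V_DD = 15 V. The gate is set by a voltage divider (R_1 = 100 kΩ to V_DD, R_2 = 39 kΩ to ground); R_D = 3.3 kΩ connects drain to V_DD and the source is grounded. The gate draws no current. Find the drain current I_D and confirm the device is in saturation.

V_G = V_DD·R_2/(R_1+R_2) = 15×39/139 = 4.21 V. With the source grounded, V_GS = V_G = 4.21 V.
Assume saturation: I_D = (k_n/2)(V_GS − V_t)² = (0.72/2)×(4.21 − 1.6)² = 0.36×2.61² = 2.45 mA.
V_DS = V_DD − I_D·R_D = 15 − 2.45×3.3 = 6.92 V.
Saturation requires V_DS ≥ V_GS − V_t = 2.61 V; 6.92 ≥ 2.61 ✓.

I_D ≈ 2.4 mA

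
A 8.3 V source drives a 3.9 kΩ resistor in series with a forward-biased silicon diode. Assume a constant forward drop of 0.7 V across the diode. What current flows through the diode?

I ≈ 1.9 mA

KVL around the loop: 8.3 = V_D + I·R = 0.7 + I × 3.9 kΩ.
So I = (8.3 − 0.7) / 3.9 kΩ = 7.6 / 3.9 = 1.95 mA.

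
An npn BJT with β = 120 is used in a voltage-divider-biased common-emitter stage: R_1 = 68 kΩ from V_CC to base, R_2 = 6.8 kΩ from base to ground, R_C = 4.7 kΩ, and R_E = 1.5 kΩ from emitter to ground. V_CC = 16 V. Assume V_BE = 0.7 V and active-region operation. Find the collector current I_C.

Thevenize the base divider: V_Th = V_CC·R_2/(R_1+R_2) = 16×6.8/74.8 = 1.45 V, R_Th = R_1‖R_2 = 6.18 kΩ.
Base-emitter loop: V_Th = I_B·R_Th + V_BE + (β+1)I_B·R_E, so I_B = (1.45 − 0.7) / (6.18 + 121×1.5) = 0.00402 mA.
I_C = β·I_B = 120×0.00402 = 0.482 mA, and I_E = (β+1)I_B = 0.486 mA.
V_CE = V_CC − I_C·R_C − I_E·R_E = 16 − 0.482×4.7 − 0.486×1.5 = 13 V.
V_CE = 13 V > 0.2 V confirms active-region operation.

I_C ≈ 0.48 mA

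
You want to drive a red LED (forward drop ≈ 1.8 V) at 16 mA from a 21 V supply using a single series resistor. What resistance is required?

R ≈ 1.2 kΩ

The resistor drops V_S − V_D = 21 − 1.8 = 19.2 V at 16 mA.
R = 19.2 V / 16 mA = 1.2 kΩ.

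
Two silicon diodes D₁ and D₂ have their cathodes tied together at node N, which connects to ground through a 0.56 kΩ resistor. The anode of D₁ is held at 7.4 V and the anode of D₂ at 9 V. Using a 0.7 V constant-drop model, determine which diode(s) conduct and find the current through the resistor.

Assume both conduct. Then node N would need to be at both 7.4−0.7 = 6.7 V and 9−0.7 = 8.3 V, which is impossible.
Assume only D₂ conducts: V_N = 9 − 0.7 = 8.3 V, so I_R = 8.3/0.56 = 14.8 mA.
Check D₁: its anode-to-cathode voltage is 7.4 − 8.3 = -0.9 V < 0.7 V, so it is off. The assumption is consistent.

Only D₂ conducts; I_R ≈ 15 mA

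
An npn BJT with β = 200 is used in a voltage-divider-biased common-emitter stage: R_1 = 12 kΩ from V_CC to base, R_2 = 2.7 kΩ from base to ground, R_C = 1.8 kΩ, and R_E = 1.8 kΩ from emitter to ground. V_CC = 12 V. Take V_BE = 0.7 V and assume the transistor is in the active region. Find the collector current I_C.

I_C ≈ 0.83 mA

Thevenize the base divider: V_Th = V_CC·R_2/(R_1+R_2) = 12×2.7/14.7 = 2.2 V, R_Th = R_1‖R_2 = 2.2 kΩ.
Base-emitter loop: V_Th = I_B·R_Th + V_BE + (β+1)I_B·R_E, so I_B = (2.2 − 0.7) / (2.2 + 201×1.8) = 0.00413 mA.
I_C = β·I_B = 200×0.00413 = 0.826 mA, and I_E = (β+1)I_B = 0.831 mA.
V_CE = V_CC − I_C·R_C − I_E·R_E = 12 − 0.826×1.8 − 0.831×1.8 = 9.02 V.
V_CE = 9.02 V > 0.2 V confirms active-region operation.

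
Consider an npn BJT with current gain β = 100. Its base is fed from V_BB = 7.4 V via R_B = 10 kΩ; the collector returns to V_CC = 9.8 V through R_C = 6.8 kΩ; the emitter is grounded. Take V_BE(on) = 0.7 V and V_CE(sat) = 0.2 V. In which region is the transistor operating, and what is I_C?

saturation; I_C ≈ 1.4 mA

Assume active: I_B = (7.4 − 0.7)/10 = 0.67 mA, giving I_C = β·I_B = 67 mA.
But then V_CE = 9.8 − 67×6.8 = -446 V < V_CE(sat) = 0.2 V — impossible in the active region.
So the transistor is saturated. With V_CE = 0.2 V, I_C = (V_CC − 0.2)/R_C = 9.6/6.8 = 1.41 mA.
Check: β·I_B = 67 mA > I_C = 1.41 mA, confirming saturation.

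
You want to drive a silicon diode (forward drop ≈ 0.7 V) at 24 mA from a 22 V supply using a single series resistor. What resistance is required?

R ≈ 0.89 kΩ

The resistor drops V_S − V_D = 22 − 0.7 = 21.3 V at 24 mA.
R = 21.3 V / 24 mA = 0.888 kΩ.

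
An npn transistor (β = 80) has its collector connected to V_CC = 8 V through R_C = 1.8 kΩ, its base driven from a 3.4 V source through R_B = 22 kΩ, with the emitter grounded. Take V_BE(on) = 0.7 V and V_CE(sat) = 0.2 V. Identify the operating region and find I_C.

Assume active: I_B = (3.4 − 0.7)/22 = 0.123 mA, giving I_C = β·I_B = 9.82 mA.
But then V_CE = 8 − 9.82×1.8 = -9.67 V < V_CE(sat) = 0.2 V — impossible in the active region.
So the transistor is saturated. With V_CE = 0.2 V, I_C = (V_CC − 0.2)/R_C = 7.8/1.8 = 4.33 mA.
Check: β·I_B = 9.82 mA > I_C = 4.33 mA, confirming saturation.

saturation; I_C ≈ 4.3 mA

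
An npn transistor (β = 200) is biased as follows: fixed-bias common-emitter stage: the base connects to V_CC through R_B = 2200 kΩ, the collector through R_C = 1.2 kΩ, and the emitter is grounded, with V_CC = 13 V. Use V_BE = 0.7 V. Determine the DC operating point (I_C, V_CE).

I_C ≈ 1.1 mA, V_CE ≈ 12 V

Base loop: V_CC = I_B·R_B + V_BE, so I_B = (13 − 0.7)/2200 kΩ = 0.00559 mA.
In the active region I_C = β·I_B = 200 × 0.00559 = 1.12 mA.
Collector loop: V_CE = V_CC − I_C·R_C = 13 − 1.12×1.2 = 11.7 V.
Since V_CE = 11.7 V > V_CE(sat) ≈ 0.2 V, the transistor is in the active region as assumed.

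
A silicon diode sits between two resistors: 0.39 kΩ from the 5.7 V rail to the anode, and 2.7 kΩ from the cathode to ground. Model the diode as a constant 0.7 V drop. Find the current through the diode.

I ≈ 1.6 mA

The two resistors are in series with the diode, so KVL gives 5.7 = I·0.39 + 0.7 + I·2.7.
I = (5.7 − 0.7) / (0.39 + 2.7) kΩ = 5 / 3.09 = 1.62 mA.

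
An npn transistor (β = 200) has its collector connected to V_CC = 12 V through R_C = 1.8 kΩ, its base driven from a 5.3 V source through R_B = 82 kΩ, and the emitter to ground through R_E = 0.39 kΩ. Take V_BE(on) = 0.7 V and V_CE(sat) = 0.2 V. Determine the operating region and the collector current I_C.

Assume active: I_B = (5.3 − 0.7)/(82 + 201×0.39) = 0.0287 mA, I_C = β·I_B = 5.74 mA.
Then V_CE = 12 − 5.74×1.8 − 5.76×0.39 = -0.573 V < 0.2 V — the active assumption fails.
Re-solve with V_CE = 0.2 V. KCL at the emitter: V_E/R_E = (V_BB−0.7−V_E)/R_B + (V_CC−0.2−V_E)/R_C, giving V_E = 2.11 V.
I_C = (V_CC − 0.2 − V_E)/R_C = (11.8 − 2.11)/1.8 = 5.38 mA.
Check: I_B = (4.6 − 2.11)/82 = 0.0304 mA, and β·I_B = 6.07 mA > I_C, confirming saturation.

saturation; I_C ≈ 5.4 mA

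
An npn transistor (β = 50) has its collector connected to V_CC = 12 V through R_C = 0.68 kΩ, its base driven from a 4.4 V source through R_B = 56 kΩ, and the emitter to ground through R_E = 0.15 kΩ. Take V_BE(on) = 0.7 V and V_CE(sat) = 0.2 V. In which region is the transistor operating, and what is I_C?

Assume active. Base-emitter loop: I_B = (V_BB − V_BE)/(R_B + (β+1)R_E) = (4.4 − 0.7)/(56 + 51×0.15) = 0.0581 mA.
I_C = β·I_B = 50×0.0581 = 2.91 mA.
V_CE = V_CC − I_C·R_C − I_E·R_E = 12 − 2.91×0.68 − 2.96×0.15 = 9.58 V > V_CE(sat), so the active-region assumption holds.

active; I_C ≈ 2.9 mA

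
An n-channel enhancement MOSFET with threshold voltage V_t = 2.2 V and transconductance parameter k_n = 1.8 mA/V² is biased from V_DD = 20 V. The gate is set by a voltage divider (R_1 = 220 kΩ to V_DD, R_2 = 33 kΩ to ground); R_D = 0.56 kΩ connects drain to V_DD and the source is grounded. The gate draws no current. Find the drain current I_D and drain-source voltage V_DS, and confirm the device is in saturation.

V_G = V_DD·R_2/(R_1+R_2) = 20×33/253 = 2.61 V. With the source grounded, V_GS = V_G = 2.61 V.
Assume saturation: I_D = (k_n/2)(V_GS − V_t)² = (1.8/2)×(2.61 − 2.2)² = 0.9×0.409² = 0.15 mA.
V_DS = V_DD − I_D·R_D = 20 − 0.15×0.56 = 19.9 V.
Saturation requires V_DS ≥ V_GS − V_t = 0.409 V; 19.9 ≥ 0.409 ✓.

I_D ≈ 0.15 mA, V_DS ≈ 20 V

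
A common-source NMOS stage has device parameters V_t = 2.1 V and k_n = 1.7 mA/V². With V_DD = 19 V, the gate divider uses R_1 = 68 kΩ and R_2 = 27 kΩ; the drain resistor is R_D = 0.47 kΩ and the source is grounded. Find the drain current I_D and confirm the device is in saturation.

V_G = V_DD·R_2/(R_1+R_2) = 19×27/95 = 5.4 V. With the source grounded, V_GS = V_G = 5.4 V.
Assume saturation: I_D = (k_n/2)(V_GS − V_t)² = (1.7/2)×(5.4 − 2.1)² = 0.85×3.3² = 9.26 mA.
V_DS = V_DD − I_D·R_D = 19 − 9.26×0.47 = 14.6 V.
Saturation requires V_DS ≥ V_GS − V_t = 3.3 V; 14.6 ≥ 3.3 ✓.

I_D ≈ 9.3 mA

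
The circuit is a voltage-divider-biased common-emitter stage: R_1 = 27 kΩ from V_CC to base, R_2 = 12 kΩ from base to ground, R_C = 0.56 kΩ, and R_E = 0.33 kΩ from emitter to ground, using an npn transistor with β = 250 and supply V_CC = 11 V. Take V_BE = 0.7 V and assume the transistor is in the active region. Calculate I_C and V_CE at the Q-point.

I_C ≈ 7.4 mA, V_CE ≈ 4.4 V

Thevenize the base divider: V_Th = V_CC·R_2/(R_1+R_2) = 11×12/39 = 3.38 V, R_Th = R_1‖R_2 = 8.31 kΩ.
Base-emitter loop: V_Th = I_B·R_Th + V_BE + (β+1)I_B·R_E, so I_B = (3.38 − 0.7) / (8.31 + 251×0.33) = 0.0295 mA.
I_C = β·I_B = 250×0.0295 = 7.36 mA, and I_E = (β+1)I_B = 7.39 mA.
V_CE = V_CC − I_C·R_C − I_E·R_E = 11 − 7.36×0.56 − 7.39×0.33 = 4.44 V.
V_CE = 4.44 V > 0.2 V confirms active-region operation.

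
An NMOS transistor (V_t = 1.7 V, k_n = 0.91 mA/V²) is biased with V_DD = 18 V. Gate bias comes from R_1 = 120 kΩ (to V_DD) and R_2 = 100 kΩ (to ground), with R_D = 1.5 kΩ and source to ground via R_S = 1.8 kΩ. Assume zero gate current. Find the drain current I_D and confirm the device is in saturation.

V_G = V_DD·R_2/(R_1+R_2) = 18×100/220 = 8.18 V.
Assume saturation: I_D = (k_n/2)(V_GS − V_t)² with V_GS = V_G − I_D·R_S = 8.18 − 1.8·I_D.
Substituting gives 1.47·I_D² − 11.6·I_D + 19.1 = 0, with roots I_D = 2.34 or 5.54 mA.
The root I_D = 5.54 mA gives V_GS = -1.79 V ≤ V_t, so take I_D = 2.34 mA.
Then V_GS = 3.97 V and V_DS = V_DD − I_D(R_D+R_S) = 18 − 2.34×3.3 = 10.3 V.
Saturation requires V_DS ≥ V_GS − V_t = 2.27 V; 10.3 ≥ 2.27 ✓.

I_D ≈ 2.3 mA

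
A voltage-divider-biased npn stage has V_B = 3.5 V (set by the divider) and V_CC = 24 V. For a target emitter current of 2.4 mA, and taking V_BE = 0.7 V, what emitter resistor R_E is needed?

V_E = V_B − V_BE = 3.5 − 0.7 = 2.8 V.
R_E = V_E / I_E = 2.8 / 2.4 = 1.17 kΩ.

R_E ≈ 1.2 kΩ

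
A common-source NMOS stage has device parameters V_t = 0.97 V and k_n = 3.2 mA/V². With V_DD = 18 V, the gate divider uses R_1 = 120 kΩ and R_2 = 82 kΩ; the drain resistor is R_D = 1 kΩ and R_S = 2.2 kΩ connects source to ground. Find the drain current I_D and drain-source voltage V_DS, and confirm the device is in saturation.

I_D ≈ 2.3 mA, V_DS ≈ 11 V

V_G = V_DD·R_2/(R_1+R_2) = 18×82/202 = 7.31 V.
Assume saturation: I_D = (k_n/2)(V_GS − V_t)² with V_GS = V_G − I_D·R_S = 7.31 − 2.2·I_D.
Substituting gives 7.74·I_D² − 45.6·I_D + 64.3 = 0, with roots I_D = 2.33 or 3.56 mA.
The root I_D = 3.56 mA gives V_GS = -0.521 V ≤ V_t, so take I_D = 2.33 mA.
Then V_GS = 2.18 V and V_DS = V_DD − I_D(R_D+R_S) = 18 − 2.33×3.2 = 10.5 V.
Saturation requires V_DS ≥ V_GS − V_t = 1.21 V; 10.5 ≥ 1.21 ✓.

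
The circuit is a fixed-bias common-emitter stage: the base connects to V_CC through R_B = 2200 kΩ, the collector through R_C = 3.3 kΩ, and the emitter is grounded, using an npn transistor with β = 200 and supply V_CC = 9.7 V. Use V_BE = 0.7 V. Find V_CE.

Base loop: V_CC = I_B·R_B + V_BE, so I_B = (9.7 − 0.7)/2200 kΩ = 0.00409 mA.
In the active region I_C = β·I_B = 200 × 0.00409 = 0.818 mA.
Collector loop: V_CE = V_CC − I_C·R_C = 9.7 − 0.818×3.3 = 7 V.
Since V_CE = 7 V > V_CE(sat) ≈ 0.2 V, the transistor is in the active region as assumed.

V_CE ≈ 7 V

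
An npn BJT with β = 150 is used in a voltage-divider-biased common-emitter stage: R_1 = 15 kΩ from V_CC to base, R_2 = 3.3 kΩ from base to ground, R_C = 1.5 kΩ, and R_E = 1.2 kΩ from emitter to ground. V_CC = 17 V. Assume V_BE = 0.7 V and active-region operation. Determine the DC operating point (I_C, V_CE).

I_C ≈ 1.9 mA, V_CE ≈ 12 V

Thevenize the base divider: V_Th = V_CC·R_2/(R_1+R_2) = 17×3.3/18.3 = 3.07 V, R_Th = R_1‖R_2 = 2.7 kΩ.
Base-emitter loop: V_Th = I_B·R_Th + V_BE + (β+1)I_B·R_E, so I_B = (3.07 − 0.7) / (2.7 + 151×1.2) = 0.0129 mA.
I_C = β·I_B = 150×0.0129 = 1.93 mA, and I_E = (β+1)I_B = 1.94 mA.
V_CE = V_CC − I_C·R_C − I_E·R_E = 17 − 1.93×1.5 − 1.94×1.2 = 11.8 V.
V_CE = 11.8 V > 0.2 V confirms active-region operation.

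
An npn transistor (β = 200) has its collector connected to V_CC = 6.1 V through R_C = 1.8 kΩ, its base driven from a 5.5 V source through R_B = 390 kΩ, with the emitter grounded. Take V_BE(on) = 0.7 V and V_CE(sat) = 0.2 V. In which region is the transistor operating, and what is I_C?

Assume active. Base-emitter loop: I_B = (V_BB − V_BE)/R_B = (5.5 − 0.7)/390 = 0.0123 mA.
I_C = β·I_B = 200×0.0123 = 2.46 mA.
V_CE = V_CC − I_C·R_C = 6.1 − 2.46×1.8 = 1.67 V > V_CE(sat), so the active-region assumption holds.

active; I_C ≈ 2.5 mA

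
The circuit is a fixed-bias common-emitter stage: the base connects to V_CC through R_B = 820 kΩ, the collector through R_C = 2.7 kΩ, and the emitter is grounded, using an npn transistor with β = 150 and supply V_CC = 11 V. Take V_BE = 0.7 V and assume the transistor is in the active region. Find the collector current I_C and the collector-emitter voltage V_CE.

I_C ≈ 1.9 mA, V_CE ≈ 5.9 V

Base loop: V_CC = I_B·R_B + V_BE, so I_B = (11 − 0.7)/820 kΩ = 0.0126 mA.
In the active region I_C = β·I_B = 150 × 0.0126 = 1.88 mA.
Collector loop: V_CE = V_CC − I_C·R_C = 11 − 1.88×2.7 = 5.91 V.
Since V_CE = 5.91 V > V_CE(sat) ≈ 0.2 V, the transistor is in the active region as assumed.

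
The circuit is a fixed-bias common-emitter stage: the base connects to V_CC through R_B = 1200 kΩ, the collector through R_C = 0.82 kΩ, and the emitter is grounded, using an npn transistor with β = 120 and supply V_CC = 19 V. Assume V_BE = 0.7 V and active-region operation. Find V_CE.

V_CE ≈ 17 V

Base loop: V_CC = I_B·R_B + V_BE, so I_B = (19 − 0.7)/1200 kΩ = 0.0153 mA.
In the active region I_C = β·I_B = 120 × 0.0153 = 1.83 mA.
Collector loop: V_CE = V_CC − I_C·R_C = 19 − 1.83×0.82 = 17.5 V.
Since V_CE = 17.5 V > V_CE(sat) ≈ 0.2 V, the transistor is in the active region as assumed.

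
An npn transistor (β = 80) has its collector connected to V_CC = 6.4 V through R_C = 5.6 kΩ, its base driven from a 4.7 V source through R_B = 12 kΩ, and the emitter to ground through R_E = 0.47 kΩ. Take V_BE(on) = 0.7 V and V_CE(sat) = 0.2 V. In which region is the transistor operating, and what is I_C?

Assume active: I_B = (4.7 − 0.7)/(12 + 81×0.47) = 0.0799 mA, I_C = β·I_B = 6.39 mA.
Then V_CE = 6.4 − 6.39×5.6 − 6.47×0.47 = -32.4 V < 0.2 V — the active assumption fails.
Re-solve with V_CE = 0.2 V. KCL at the emitter: V_E/R_E = (V_BB−0.7−V_E)/R_B + (V_CC−0.2−V_E)/R_C, giving V_E = 0.603 V.
I_C = (V_CC − 0.2 − V_E)/R_C = (6.2 − 0.603)/5.6 = 0.999 mA.
Check: I_B = (4 − 0.603)/12 = 0.283 mA, and β·I_B = 22.6 mA > I_C, confirming saturation.

saturation; I_C ≈ 1 mA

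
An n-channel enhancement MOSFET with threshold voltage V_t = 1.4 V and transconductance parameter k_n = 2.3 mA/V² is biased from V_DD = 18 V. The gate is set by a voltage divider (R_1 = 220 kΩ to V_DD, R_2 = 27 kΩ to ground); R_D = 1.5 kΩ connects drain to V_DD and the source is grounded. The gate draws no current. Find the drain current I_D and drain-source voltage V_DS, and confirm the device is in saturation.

I_D ≈ 0.37 mA, V_DS ≈ 17 V

V_G = V_DD·R_2/(R_1+R_2) = 18×27/247 = 1.97 V. With the source grounded, V_GS = V_G = 1.97 V.
Assume saturation: I_D = (k_n/2)(V_GS − V_t)² = (2.3/2)×(1.97 − 1.4)² = 1.15×0.568² = 0.371 mA.
V_DS = V_DD − I_D·R_D = 18 − 0.371×1.5 = 17.4 V.
Saturation requires V_DS ≥ V_GS − V_t = 0.568 V; 17.4 ≥ 0.568 ✓.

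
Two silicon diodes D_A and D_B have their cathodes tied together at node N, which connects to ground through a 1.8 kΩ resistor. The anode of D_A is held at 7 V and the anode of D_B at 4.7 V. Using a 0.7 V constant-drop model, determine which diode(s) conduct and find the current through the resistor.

Only D_A conducts; I_R ≈ 3.5 mA

Assume both conduct. Then node N would need to be at both 7−0.7 = 6.3 V and 4.7−0.7 = 4 V, which is impossible.
Assume only D_A conducts: V_N = 7 − 0.7 = 6.3 V, so I_R = 6.3/1.8 = 3.5 mA.
Check D_B: its anode-to-cathode voltage is 4.7 − 6.3 = -1.6 V < 0.7 V, so it is off. The assumption is consistent.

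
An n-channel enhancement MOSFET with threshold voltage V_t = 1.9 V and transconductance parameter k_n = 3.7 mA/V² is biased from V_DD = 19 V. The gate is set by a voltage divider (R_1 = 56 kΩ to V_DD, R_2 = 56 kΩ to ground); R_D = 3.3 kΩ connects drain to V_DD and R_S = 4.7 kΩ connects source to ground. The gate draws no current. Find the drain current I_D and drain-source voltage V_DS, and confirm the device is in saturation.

I_D ≈ 1.4 mA, V_DS ≈ 7.6 V

V_G = V_DD·R_2/(R_1+R_2) = 19×56/112 = 9.5 V.
Assume saturation: I_D = (k_n/2)(V_GS − V_t)² with V_GS = V_G − I_D·R_S = 9.5 − 4.7·I_D.
Substituting gives 40.9·I_D² − 133·I_D + 107 = 0, with roots I_D = 1.43 or 1.83 mA.
The root I_D = 1.83 mA gives V_GS = 0.906 V ≤ V_t, so take I_D = 1.43 mA.
Then V_GS = 2.78 V and V_DS = V_DD − I_D(R_D+R_S) = 19 − 1.43×8 = 7.56 V.
Saturation requires V_DS ≥ V_GS − V_t = 0.879 V; 7.56 ≥ 0.879 ✓.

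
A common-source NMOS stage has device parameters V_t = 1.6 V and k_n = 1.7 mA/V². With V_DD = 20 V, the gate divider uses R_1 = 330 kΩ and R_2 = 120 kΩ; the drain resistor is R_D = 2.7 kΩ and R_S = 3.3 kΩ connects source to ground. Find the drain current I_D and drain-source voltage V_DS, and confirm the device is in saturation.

V_G = V_DD·R_2/(R_1+R_2) = 20×120/450 = 5.33 V.
Assume saturation: I_D = (k_n/2)(V_GS − V_t)² with V_GS = V_G − I_D·R_S = 5.33 − 3.3·I_D.
Substituting gives 9.26·I_D² − 21.9·I_D + 11.8 = 0, with roots I_D = 0.832 or 1.54 mA.
The root I_D = 1.54 mA gives V_GS = 0.254 V ≤ V_t, so take I_D = 0.832 mA.
Then V_GS = 2.59 V and V_DS = V_DD − I_D(R_D+R_S) = 20 − 0.832×6 = 15 V.
Saturation requires V_DS ≥ V_GS − V_t = 0.989 V; 15 ≥ 0.989 ✓.

I_D ≈ 0.83 mA, V_DS ≈ 15 V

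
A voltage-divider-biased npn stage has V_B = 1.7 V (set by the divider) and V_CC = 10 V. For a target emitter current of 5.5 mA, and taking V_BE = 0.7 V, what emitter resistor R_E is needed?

V_E = V_B − V_BE = 1.7 − 0.7 = 1 V.
R_E = V_E / I_E = 1 / 5.5 = 0.182 kΩ.

R_E ≈ 0.18 kΩ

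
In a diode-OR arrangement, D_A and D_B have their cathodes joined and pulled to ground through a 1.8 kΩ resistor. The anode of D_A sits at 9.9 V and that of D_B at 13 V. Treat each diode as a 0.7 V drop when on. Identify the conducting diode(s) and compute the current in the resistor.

Only D_B conducts; I_R ≈ 6.8 mA

Assume both conduct. Then node N would need to be at both 9.9−0.7 = 9.2 V and 13−0.7 = 12.3 V, which is impossible.
Assume only D_B conducts: V_N = 13 − 0.7 = 12.3 V, so I_R = 12.3/1.8 = 6.83 mA.
Check D_A: its anode-to-cathode voltage is 9.9 − 12.3 = -2.4 V < 0.7 V, so it is off. The assumption is consistent.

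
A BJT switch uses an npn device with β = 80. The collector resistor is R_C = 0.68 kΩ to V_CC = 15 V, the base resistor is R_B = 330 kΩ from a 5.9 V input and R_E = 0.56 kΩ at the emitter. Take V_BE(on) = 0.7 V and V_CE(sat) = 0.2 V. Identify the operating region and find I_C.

Assume active. Base-emitter loop: I_B = (V_BB − V_BE)/(R_B + (β+1)R_E) = (5.9 − 0.7)/(330 + 81×0.56) = 0.0139 mA.
I_C = β·I_B = 80×0.0139 = 1.11 mA.
V_CE = V_CC − I_C·R_C − I_E·R_E = 15 − 1.11×0.68 − 1.12×0.56 = 13.6 V > V_CE(sat), so the active-region assumption holds.

active; I_C ≈ 1.1 mA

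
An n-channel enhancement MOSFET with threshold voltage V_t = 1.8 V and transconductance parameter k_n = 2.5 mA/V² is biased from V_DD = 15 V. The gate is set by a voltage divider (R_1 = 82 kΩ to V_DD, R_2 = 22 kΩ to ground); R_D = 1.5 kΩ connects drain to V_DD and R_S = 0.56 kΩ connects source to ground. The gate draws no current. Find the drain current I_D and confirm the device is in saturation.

V_G = V_DD·R_2/(R_1+R_2) = 15×22/104 = 3.17 V.
Assume saturation: I_D = (k_n/2)(V_GS − V_t)² with V_GS = V_G − I_D·R_S = 3.17 − 0.56·I_D.
Substituting gives 0.392·I_D² − 2.92·I_D + 2.36 = 0, with roots I_D = 0.92 or 6.53 mA.
The root I_D = 6.53 mA gives V_GS = -0.486 V ≤ V_t, so take I_D = 0.92 mA.
Then V_GS = 2.66 V and V_DS = V_DD − I_D(R_D+R_S) = 15 − 0.92×2.06 = 13.1 V.
Saturation requires V_DS ≥ V_GS − V_t = 0.858 V; 13.1 ≥ 0.858 ✓.

I_D ≈ 0.92 mA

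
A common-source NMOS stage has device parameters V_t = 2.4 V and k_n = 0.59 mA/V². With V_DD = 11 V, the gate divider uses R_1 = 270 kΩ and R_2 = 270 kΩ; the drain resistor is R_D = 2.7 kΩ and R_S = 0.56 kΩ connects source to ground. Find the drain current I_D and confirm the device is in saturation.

V_G = V_DD·R_2/(R_1+R_2) = 11×270/540 = 5.5 V.
Assume saturation: I_D = (k_n/2)(V_GS − V_t)² with V_GS = V_G − I_D·R_S = 5.5 − 0.56·I_D.
Substituting gives 0.0925·I_D² − 2.02·I_D + 2.83 = 0, with roots I_D = 1.5 or 20.4 mA.
The root I_D = 20.4 mA gives V_GS = -5.91 V ≤ V_t, so take I_D = 1.5 mA.
Then V_GS = 4.66 V and V_DS = V_DD − I_D(R_D+R_S) = 11 − 1.5×3.26 = 6.1 V.
Saturation requires V_DS ≥ V_GS − V_t = 2.26 V; 6.1 ≥ 2.26 ✓.

I_D ≈ 1.5 mA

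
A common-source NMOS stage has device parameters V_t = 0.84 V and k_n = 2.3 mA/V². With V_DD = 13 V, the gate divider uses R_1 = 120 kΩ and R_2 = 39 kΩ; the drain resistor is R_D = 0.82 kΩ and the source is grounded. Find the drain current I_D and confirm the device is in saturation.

V_G = V_DD·R_2/(R_1+R_2) = 13×39/159 = 3.19 V. With the source grounded, V_GS = V_G = 3.19 V.
Assume saturation: I_D = (k_n/2)(V_GS − V_t)² = (2.3/2)×(3.19 − 0.84)² = 1.15×2.35² = 6.34 mA.
V_DS = V_DD − I_D·R_D = 13 − 6.34×0.82 = 7.8 V.
Saturation requires V_DS ≥ V_GS − V_t = 2.35 V; 7.8 ≥ 2.35 ✓.

I_D ≈ 6.3 mA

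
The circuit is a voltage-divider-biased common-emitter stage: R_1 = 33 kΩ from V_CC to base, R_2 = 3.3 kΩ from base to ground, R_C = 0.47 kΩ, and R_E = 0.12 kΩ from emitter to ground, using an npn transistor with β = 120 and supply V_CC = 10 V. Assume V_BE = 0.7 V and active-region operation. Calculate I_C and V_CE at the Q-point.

I_C ≈ 1.4 mA, V_CE ≈ 9.2 V

Thevenize the base divider: V_Th = V_CC·R_2/(R_1+R_2) = 10×3.3/36.3 = 0.909 V, R_Th = R_1‖R_2 = 3 kΩ.
Base-emitter loop: V_Th = I_B·R_Th + V_BE + (β+1)I_B·R_E, so I_B = (0.909 − 0.7) / (3 + 121×0.12) = 0.0119 mA.
I_C = β·I_B = 120×0.0119 = 1.43 mA, and I_E = (β+1)I_B = 1.44 mA.
V_CE = V_CC − I_C·R_C − I_E·R_E = 10 − 1.43×0.47 − 1.44×0.12 = 9.15 V.
V_CE = 9.15 V > 0.2 V confirms active-region operation.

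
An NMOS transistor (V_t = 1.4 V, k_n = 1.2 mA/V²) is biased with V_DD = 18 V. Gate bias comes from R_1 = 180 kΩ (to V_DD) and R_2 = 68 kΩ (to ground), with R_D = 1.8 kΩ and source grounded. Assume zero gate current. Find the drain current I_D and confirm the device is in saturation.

I_D ≈ 7.5 mA

V_G = V_DD·R_2/(R_1+R_2) = 18×68/248 = 4.94 V. With the source grounded, V_GS = V_G = 4.94 V.
Assume saturation: I_D = (k_n/2)(V_GS − V_t)² = (1.2/2)×(4.94 − 1.4)² = 0.6×3.54² = 7.5 mA.
V_DS = V_DD − I_D·R_D = 18 − 7.5×1.8 = 4.5 V.
Saturation requires V_DS ≥ V_GS − V_t = 3.54 V; 4.5 ≥ 3.54 ✓.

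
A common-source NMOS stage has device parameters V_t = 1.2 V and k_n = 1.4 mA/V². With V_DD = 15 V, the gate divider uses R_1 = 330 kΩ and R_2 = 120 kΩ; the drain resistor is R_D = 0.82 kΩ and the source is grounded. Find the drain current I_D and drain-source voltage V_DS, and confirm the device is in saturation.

I_D ≈ 5.5 mA, V_DS ≈ 10 V

V_G = V_DD·R_2/(R_1+R_2) = 15×120/450 = 4 V. With the source grounded, V_GS = V_G = 4 V.
Assume saturation: I_D = (k_n/2)(V_GS − V_t)² = (1.4/2)×(4 − 1.2)² = 0.7×2.8² = 5.49 mA.
V_DS = V_DD − I_D·R_D = 15 − 5.49×0.82 = 10.5 V.
Saturation requires V_DS ≥ V_GS − V_t = 2.8 V; 10.5 ≥ 2.8 ✓.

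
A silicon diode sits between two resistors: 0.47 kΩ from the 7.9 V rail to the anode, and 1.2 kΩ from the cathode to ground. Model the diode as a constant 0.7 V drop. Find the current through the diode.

The two resistors are in series with the diode, so KVL gives 7.9 = I·0.47 + 0.7 + I·1.2.
I = (7.9 − 0.7) / (0.47 + 1.2) kΩ = 7.2 / 1.67 = 4.31 mA.

I ≈ 4.3 mA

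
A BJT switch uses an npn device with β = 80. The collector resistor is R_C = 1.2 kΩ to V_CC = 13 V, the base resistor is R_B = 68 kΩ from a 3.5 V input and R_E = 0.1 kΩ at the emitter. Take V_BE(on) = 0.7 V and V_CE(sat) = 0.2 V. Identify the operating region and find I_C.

active; I_C ≈ 2.9 mA

Assume active. Base-emitter loop: I_B = (V_BB − V_BE)/(R_B + (β+1)R_E) = (3.5 − 0.7)/(68 + 81×0.1) = 0.0368 mA.
I_C = β·I_B = 80×0.0368 = 2.94 mA.
V_CE = V_CC − I_C·R_C − I_E·R_E = 13 − 2.94×1.2 − 2.98×0.1 = 9.17 V > V_CE(sat), so the active-region assumption holds.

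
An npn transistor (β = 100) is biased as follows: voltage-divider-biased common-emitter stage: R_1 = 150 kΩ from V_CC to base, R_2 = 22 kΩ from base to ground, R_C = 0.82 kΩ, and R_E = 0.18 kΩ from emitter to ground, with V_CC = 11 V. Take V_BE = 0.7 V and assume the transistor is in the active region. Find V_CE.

Thevenize the base divider: V_Th = V_CC·R_2/(R_1+R_2) = 11×22/172 = 1.41 V, R_Th = R_1‖R_2 = 19.2 kΩ.
Base-emitter loop: V_Th = I_B·R_Th + V_BE + (β+1)I_B·R_E, so I_B = (1.41 − 0.7) / (19.2 + 101×0.18) = 0.0189 mA.
I_C = β·I_B = 100×0.0189 = 1.89 mA, and I_E = (β+1)I_B = 1.91 mA.
V_CE = V_CC − I_C·R_C − I_E·R_E = 11 − 1.89×0.82 − 1.91×0.18 = 9.1 V.
V_CE = 9.1 V > 0.2 V confirms active-region operation.

V_CE ≈ 9.1 V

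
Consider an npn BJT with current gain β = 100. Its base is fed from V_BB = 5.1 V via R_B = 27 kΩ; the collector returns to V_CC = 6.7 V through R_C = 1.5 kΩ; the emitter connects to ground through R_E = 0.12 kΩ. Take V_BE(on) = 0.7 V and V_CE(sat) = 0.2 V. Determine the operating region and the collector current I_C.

Assume active: I_B = (5.1 − 0.7)/(27 + 101×0.12) = 0.112 mA, I_C = β·I_B = 11.2 mA.
Then V_CE = 6.7 − 11.2×1.5 − 11.4×0.12 = -11.5 V < 0.2 V — the active assumption fails.
Re-solve with V_CE = 0.2 V. KCL at the emitter: V_E/R_E = (V_BB−0.7−V_E)/R_B + (V_CC−0.2−V_E)/R_C, giving V_E = 0.498 V.
I_C = (V_CC − 0.2 − V_E)/R_C = (6.5 − 0.498)/1.5 = 4 mA.
Check: I_B = (4.4 − 0.498)/27 = 0.145 mA, and β·I_B = 14.5 mA > I_C, confirming saturation.

saturation; I_C ≈ 4 mA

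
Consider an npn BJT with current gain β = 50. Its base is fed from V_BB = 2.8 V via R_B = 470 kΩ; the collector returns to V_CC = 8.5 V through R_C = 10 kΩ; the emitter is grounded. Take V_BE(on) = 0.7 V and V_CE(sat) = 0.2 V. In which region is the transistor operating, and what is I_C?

Assume active. Base-emitter loop: I_B = (V_BB − V_BE)/R_B = (2.8 − 0.7)/470 = 0.00447 mA.
I_C = β·I_B = 50×0.00447 = 0.223 mA.
V_CE = V_CC − I_C·R_C = 8.5 − 0.223×10 = 6.27 V > V_CE(sat), so the active-region assumption holds.

active; I_C ≈ 0.22 mA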